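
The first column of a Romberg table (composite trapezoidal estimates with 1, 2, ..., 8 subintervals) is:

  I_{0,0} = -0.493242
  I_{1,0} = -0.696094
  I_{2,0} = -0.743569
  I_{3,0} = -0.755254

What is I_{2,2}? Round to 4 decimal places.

Richardson extrapolation on the trapezoidal column (denominator 4−1=3):
I_{1,1} = (4·(-0.696094) − (-0.493242)) / 3 = -0.763711
I_{2,1} = -0.743569 + (-0.743569 − (-0.696094))/3 = -0.759394
I_{2,2} = -0.759394 + (-0.759394 − (-0.763711))/15 = -0.759106

-0.7591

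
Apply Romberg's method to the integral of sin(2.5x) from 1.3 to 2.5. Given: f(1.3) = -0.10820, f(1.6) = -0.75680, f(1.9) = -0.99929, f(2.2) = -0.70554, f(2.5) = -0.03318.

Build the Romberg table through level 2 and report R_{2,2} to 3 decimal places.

-0.797

R_{0,0} (trapezoid, 1 panel, h=1.2000): -0.08483
R_{1,0} (trapezoid, 2 panels, h=0.6000): -0.64199
R_{2,0} (trapezoid, 4 panels, h=0.3000): -0.75970
R_{1,1} = -0.64199 + (-0.64199 − (-0.08483))/3 = -0.82771
R_{2,1} = -0.75970 + (-0.75970 − (-0.64199))/3 = -0.79894
R_{2,2} = -0.79894 + (-0.79894 − (-0.82771))/15 = -0.79702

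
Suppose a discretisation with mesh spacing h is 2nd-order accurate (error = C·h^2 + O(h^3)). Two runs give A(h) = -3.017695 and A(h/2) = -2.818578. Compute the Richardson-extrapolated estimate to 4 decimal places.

-2.7522

The leading error scales as h^2; refining by a factor of 2 reduces it by 2^2 = 4.
Extrapolated value = (4·A(h/2) − A(h)) / (4 − 1)
= (4·(-2.818578) − (-3.017695)) / 3
= -8.256617 / 3 = -2.752206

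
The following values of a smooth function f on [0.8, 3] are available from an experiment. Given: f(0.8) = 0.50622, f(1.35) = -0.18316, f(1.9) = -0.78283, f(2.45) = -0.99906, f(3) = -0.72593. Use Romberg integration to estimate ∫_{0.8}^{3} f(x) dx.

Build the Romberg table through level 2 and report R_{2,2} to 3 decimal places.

-1.192

R_{0,0} (trapezoid, 1 panel, h=2.2000): -0.24168
R_{1,0} (trapezoid, 2 panels, h=1.1000): -0.98195
R_{2,0} (trapezoid, 4 panels, h=0.5500): -1.14120
R_{1,1} = -0.98195 + (-0.98195 − (-0.24168))/3 = -1.22871
R_{2,1} = -1.14120 + (-1.14120 − (-0.98195))/3 = -1.19428
R_{2,2} = -1.19428 + (-1.19428 − (-1.22871))/15 = -1.19198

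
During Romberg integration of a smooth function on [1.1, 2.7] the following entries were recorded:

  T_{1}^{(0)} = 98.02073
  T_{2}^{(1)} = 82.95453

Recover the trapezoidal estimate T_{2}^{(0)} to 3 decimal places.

86.721

From T_{2}^{(1)} = (4·T_{2}^{(0)} − T_{1}^{(0)})/3, solve for T_{2}^{(0)}:
4·T_{2}^{(0)} = 3·82.95453 + 98.02073 = 346.88432
T_{2}^{(0)} = 86.72108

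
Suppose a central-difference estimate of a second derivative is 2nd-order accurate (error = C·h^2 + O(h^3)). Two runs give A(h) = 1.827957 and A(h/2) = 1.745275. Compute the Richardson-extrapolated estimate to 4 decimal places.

The leading error scales as h^2; refining by a factor of 2 reduces it by 2^2 = 4.
Extrapolated value = (4·A(h/2) − A(h)) / (4 − 1)
= (4·1.745275 − 1.827957) / 3
= 5.153143 / 3 = 1.717714

1.7177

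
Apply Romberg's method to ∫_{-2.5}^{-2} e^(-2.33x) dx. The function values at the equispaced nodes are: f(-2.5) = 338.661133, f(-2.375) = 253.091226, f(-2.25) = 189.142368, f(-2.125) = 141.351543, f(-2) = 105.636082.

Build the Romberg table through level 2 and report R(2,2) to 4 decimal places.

100.0109

R(0,0) (trapezoid, 1 panel, h=0.5000): 111.074304
R(1,0) (trapezoid, 2 panels, h=0.2500): 102.822744
R(2,0) (trapezoid, 4 panels, h=0.1250): 100.716718
R(1,1) = 102.822744 + (102.822744 − 111.074304)/3 = 100.072224
R(2,1) = 100.716718 + (100.716718 − 102.822744)/3 = 100.014709
R(2,2) = 100.014709 + (100.014709 − 100.072224)/15 = 100.010875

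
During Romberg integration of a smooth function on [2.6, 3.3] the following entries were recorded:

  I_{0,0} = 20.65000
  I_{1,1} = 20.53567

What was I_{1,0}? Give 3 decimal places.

From I_{1,1} = (4·I_{1,0} − I_{0,0})/3, solve for I_{1,0}:
4·I_{1,0} = 3·20.53567 + 20.65000 = 82.25701
I_{1,0} = 20.56425

20.564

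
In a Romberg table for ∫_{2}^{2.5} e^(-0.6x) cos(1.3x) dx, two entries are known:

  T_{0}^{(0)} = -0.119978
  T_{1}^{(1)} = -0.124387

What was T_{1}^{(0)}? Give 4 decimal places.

From T_{1}^{(1)} = (4·T_{1}^{(0)} − T_{0}^{(0)})/3, solve for T_{1}^{(0)}:
4·T_{1}^{(0)} = 3·(-0.124387) + (-0.119978) = -0.493139
T_{1}^{(0)} = -0.123285

-0.1233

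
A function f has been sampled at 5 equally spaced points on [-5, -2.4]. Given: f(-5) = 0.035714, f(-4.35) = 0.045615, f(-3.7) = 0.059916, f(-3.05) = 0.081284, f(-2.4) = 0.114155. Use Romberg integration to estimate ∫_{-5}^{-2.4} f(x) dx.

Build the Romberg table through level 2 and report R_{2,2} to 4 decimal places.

0.1684

R_{0,0} (trapezoid, 1 panel, h=2.6000): 0.194830
R_{1,0} (trapezoid, 2 panels, h=1.3000): 0.175306
R_{2,0} (trapezoid, 4 panels, h=0.6500): 0.170137
R_{1,1} = 0.175306 + (0.175306 − 0.194830)/3 = 0.168798
R_{2,1} = 0.170137 + (0.170137 − 0.175306)/3 = 0.168414
R_{2,2} = 0.168414 + (0.168414 − 0.168798)/15 = 0.168388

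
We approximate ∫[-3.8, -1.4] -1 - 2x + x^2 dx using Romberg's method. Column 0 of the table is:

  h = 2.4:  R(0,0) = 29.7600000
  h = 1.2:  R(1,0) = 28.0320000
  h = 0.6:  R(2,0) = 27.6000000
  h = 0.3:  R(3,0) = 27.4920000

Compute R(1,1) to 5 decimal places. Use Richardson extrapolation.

R(1,1) = 28.0320000 + (28.0320000 − 29.7600000)/3 = 27.4560000
(Column j=1 coincides with Simpson's rule on the same nodes.)

27.45600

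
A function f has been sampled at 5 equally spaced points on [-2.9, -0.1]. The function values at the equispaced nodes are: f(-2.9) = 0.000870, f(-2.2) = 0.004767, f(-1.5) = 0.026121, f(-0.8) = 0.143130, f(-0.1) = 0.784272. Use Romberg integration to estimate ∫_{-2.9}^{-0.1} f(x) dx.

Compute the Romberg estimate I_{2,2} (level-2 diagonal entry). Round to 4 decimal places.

0.3280

I_{0,0} (trapezoid, 1 panel, h=2.8000): 1.099199
I_{1,0} (trapezoid, 2 panels, h=1.4000): 0.586169
I_{2,0} (trapezoid, 4 panels, h=0.7000): 0.396612
I_{1,1} = 0.586169 + (0.586169 − 1.099199)/3 = 0.415159
I_{2,1} = 0.396612 + (0.396612 − 0.586169)/3 = 0.333426
I_{2,2} = 0.333426 + (0.333426 − 0.415159)/15 = 0.327977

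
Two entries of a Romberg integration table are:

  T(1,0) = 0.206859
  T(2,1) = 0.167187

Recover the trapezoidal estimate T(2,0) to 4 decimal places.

From T(2,1) = (4·T(2,0) − T(1,0))/3, solve for T(2,0):
4·T(2,0) = 3·0.167187 + 0.206859 = 0.708420
T(2,0) = 0.177105

0.1771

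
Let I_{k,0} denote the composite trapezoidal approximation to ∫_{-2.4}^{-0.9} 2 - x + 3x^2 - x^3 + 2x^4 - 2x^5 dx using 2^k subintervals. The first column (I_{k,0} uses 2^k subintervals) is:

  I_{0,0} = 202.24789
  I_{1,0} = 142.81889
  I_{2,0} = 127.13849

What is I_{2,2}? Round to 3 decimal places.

121.839

I_{1,1} = (4·142.81889 − 202.24789) / 3 = 123.00922
I_{2,1} = 127.13849 + (127.13849 − 142.81889)/3 = 121.91169
I_{2,2} = 121.91169 + (121.91169 − 123.00922)/15 = 121.83852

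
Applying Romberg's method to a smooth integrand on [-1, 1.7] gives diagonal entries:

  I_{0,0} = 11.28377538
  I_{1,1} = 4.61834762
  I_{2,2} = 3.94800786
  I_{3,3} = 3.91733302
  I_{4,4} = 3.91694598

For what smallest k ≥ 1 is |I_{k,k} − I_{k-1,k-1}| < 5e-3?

k = 4

|I_{1,1} − I_{0,0}| = 6.66542776 ≥ 5e-3
|I_{2,2} − I_{1,1}| = 0.67033976 ≥ 5e-3
|I_{3,3} − I_{2,2}| = 0.03067484 ≥ 5e-3
|I_{4,4} − I_{3,3}| = 0.00038704 < 5e-3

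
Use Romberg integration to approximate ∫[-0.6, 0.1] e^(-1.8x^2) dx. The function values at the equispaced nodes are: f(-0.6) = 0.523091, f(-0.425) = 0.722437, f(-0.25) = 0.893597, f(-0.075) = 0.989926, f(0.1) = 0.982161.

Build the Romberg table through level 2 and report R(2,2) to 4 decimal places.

R(0,0) (trapezoid, 1 panel, h=0.7000): 0.526838
R(1,0) (trapezoid, 2 panels, h=0.3500): 0.576178
R(2,0) (trapezoid, 4 panels, h=0.1750): 0.587753
R(1,1) = 0.576178 + (0.576178 − 0.526838)/3 = 0.592625
R(2,1) = 0.587753 + (0.587753 − 0.576178)/3 = 0.591611
R(2,2) = 0.591611 + (0.591611 − 0.592625)/15 = 0.591543

0.5915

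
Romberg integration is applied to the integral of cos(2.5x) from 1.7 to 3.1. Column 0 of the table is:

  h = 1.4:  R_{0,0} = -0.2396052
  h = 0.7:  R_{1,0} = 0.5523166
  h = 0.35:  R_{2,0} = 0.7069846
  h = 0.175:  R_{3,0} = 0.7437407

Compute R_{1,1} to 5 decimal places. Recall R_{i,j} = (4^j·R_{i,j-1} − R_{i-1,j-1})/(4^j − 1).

0.81629

Richardson extrapolation on the trapezoidal column (denominator 4−1=3):
R_{1,1} = 0.5523166 + (0.5523166 − (-0.2396052))/3 = 0.8162905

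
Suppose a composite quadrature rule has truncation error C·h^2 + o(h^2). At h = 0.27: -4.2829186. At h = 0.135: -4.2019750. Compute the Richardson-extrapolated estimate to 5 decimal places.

Extrapolated value = (4·A(h/2) − A(h)) / (4 − 1)
= (4·(-4.2019750) − (-4.2829186)) / 3
= -12.5249814 / 3 = -4.1749938

-4.17499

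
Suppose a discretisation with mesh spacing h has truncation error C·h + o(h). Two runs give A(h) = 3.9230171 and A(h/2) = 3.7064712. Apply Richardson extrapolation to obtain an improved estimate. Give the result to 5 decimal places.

3.48993

The leading error scales as h; refining by a factor of 2 reduces it by 2^1 = 2.
Extrapolated value = (2·A(h/2) − A(h)) / (2 − 1)
= (2·3.7064712 − 3.9230171) / 1
= 3.4899253 / 1 = 3.4899253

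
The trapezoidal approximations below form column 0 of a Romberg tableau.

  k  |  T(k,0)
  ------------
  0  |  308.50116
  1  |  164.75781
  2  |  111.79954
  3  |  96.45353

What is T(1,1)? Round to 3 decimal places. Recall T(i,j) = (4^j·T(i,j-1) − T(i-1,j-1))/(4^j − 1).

116.843

T(1,1) = (4·164.75781 − 308.50116) / 3 = 116.84336
(Column j=1 coincides with Simpson's rule on the same nodes.)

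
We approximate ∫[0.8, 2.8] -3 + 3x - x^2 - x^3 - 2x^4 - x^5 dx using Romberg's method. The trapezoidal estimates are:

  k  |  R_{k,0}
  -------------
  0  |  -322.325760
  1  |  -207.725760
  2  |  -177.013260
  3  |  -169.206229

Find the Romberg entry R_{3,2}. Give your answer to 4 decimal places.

Richardson extrapolation on the trapezoidal column (denominator 4−1=3):
R_{2,1} = (4·(-177.013260) − (-207.725760)) / 3 = -166.775760
R_{3,1} = (4·(-169.206229) − (-177.013260)) / 3 = -166.603885
R_{3,2} = -166.603885 + (-166.603885 − (-166.775760))/15 = -166.592427
(Column j=1 coincides with Simpson's rule on the same nodes.)

-166.5924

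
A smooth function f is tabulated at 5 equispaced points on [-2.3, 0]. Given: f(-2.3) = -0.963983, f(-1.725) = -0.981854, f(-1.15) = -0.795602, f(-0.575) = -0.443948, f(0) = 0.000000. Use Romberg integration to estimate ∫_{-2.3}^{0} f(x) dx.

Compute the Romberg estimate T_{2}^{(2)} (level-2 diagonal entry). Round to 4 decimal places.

-1.5824

T_{0}^{(0)} (trapezoid, 1 panel, h=2.3000): -1.108580
T_{1}^{(0)} (trapezoid, 2 panels, h=1.1500): -1.469233
T_{2}^{(0)} (trapezoid, 4 panels, h=0.5750): -1.554452
T_{1}^{(1)} = -1.469233 + (-1.469233 − (-1.108580))/3 = -1.589451
T_{2}^{(1)} = -1.554452 + (-1.554452 − (-1.469233))/3 = -1.582858
T_{2}^{(2)} = -1.582858 + (-1.582858 − (-1.589451))/15 = -1.582418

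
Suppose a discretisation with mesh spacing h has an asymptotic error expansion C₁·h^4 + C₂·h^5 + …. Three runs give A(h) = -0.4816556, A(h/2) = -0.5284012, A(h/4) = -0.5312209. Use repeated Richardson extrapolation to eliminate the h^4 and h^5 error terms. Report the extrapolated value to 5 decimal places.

-0.53141

First eliminate the h^4 term (factor 2^4 = 16):
  B₁ = (16·(-0.5284012) − (-0.4816556))/15 = -0.5315176
  B₂ = (16·(-0.5312209) − (-0.5284012))/15 = -0.5314089
Then eliminate the h^5 term (factor 2^5 = 32):
  (32·(-0.5314089) − (-0.5315176))/31 = -0.5314054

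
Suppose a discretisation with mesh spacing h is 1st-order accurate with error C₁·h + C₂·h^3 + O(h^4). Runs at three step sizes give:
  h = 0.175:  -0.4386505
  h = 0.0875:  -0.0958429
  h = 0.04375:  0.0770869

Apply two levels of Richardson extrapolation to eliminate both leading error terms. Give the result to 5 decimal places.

First eliminate the h term (factor 2^1 = 2):
  B₁ = (2·(-0.0958429) − (-0.4386505))/1 = 0.2469647
  B₂ = (2·0.0770869 − (-0.0958429))/1 = 0.2500167
Then eliminate the h^3 term (factor 2^3 = 8):
  (8·0.2500167 − 0.2469647)/7 = 0.2504527

0.25045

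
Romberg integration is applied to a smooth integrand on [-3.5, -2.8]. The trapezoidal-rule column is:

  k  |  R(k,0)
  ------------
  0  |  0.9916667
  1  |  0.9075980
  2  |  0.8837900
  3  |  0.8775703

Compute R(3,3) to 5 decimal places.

Richardson extrapolation on the trapezoidal column (denominator 4−1=3):
R(1,1) = 0.9075980 + (0.9075980 − 0.9916667)/3 = 0.8795751
R(2,1) = (4·0.8837900 − 0.9075980) / 3 = 0.8758540
R(3,1) = (4·0.8775703 − 0.8837900) / 3 = 0.8754971
R(2,2) = 0.8758540 + (0.8758540 − 0.8795751)/15 = 0.8756059
R(3,2) = (16·0.8754971 − 0.8758540) / 15 = 0.8754733
R(3,3) = (64·0.8754733 − 0.8756059) / 63 = 0.8754712

0.87547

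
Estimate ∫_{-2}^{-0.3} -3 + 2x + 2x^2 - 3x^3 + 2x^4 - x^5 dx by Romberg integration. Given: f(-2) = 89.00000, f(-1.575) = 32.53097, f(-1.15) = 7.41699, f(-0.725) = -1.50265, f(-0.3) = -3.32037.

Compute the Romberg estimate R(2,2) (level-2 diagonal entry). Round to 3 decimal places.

31.765

R(0,0) (trapezoid, 1 panel, h=1.7000): 72.82769
R(1,0) (trapezoid, 2 panels, h=0.8500): 42.71828
R(2,0) (trapezoid, 4 panels, h=0.4250): 34.54618
R(1,1) = 42.71828 + (42.71828 − 72.82769)/3 = 32.68181
R(2,1) = 34.54618 + (34.54618 − 42.71828)/3 = 31.82215
R(2,2) = 31.82215 + (31.82215 − 32.68181)/15 = 31.76484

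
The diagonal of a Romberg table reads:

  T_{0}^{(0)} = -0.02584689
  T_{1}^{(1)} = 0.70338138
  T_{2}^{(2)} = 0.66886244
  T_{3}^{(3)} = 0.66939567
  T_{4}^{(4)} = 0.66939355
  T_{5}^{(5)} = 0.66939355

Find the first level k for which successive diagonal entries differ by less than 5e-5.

|T_{1}^{(1)} − T_{0}^{(0)}| = 0.72922827 ≥ 5e-5
|T_{2}^{(2)} − T_{1}^{(1)}| = 0.03451894 ≥ 5e-5
|T_{3}^{(3)} − T_{2}^{(2)}| = 0.00053323 ≥ 5e-5
|T_{4}^{(4)} − T_{3}^{(3)}| = 0.00000212 < 5e-5

k = 4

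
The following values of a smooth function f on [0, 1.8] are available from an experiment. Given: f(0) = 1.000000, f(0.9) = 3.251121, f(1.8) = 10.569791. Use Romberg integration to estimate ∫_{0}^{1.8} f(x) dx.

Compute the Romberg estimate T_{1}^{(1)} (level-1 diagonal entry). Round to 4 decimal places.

7.3723

T_{0}^{(0)} (trapezoid, 1 panel, h=1.8000): 10.412812
T_{1}^{(0)} (trapezoid, 2 panels, h=0.9000): 8.132415
T_{1}^{(1)} = 8.132415 + (8.132415 − 10.412812)/3 = 7.372283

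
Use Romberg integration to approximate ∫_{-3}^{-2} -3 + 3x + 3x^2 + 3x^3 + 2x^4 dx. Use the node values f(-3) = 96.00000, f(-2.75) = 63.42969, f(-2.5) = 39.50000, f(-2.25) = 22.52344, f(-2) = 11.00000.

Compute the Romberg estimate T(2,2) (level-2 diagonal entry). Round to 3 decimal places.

44.150

T(0,0) (trapezoid, 1 panel, h=1.0000): 53.50000
T(1,0) (trapezoid, 2 panels, h=0.5000): 46.50000
T(2,0) (trapezoid, 4 panels, h=0.2500): 44.73828
T(1,1) = 46.50000 + (46.50000 − 53.50000)/3 = 44.16667
T(2,1) = 44.73828 + (44.73828 − 46.50000)/3 = 44.15104
T(2,2) = 44.15104 + (44.15104 − 44.16667)/15 = 44.15000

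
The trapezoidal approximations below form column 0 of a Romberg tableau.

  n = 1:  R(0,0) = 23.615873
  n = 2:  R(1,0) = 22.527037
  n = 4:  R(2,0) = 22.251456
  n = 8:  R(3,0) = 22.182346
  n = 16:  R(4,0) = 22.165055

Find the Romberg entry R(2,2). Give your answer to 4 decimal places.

22.1593

Richardson extrapolation on the trapezoidal column (denominator 4−1=3):
R(1,1) = (4·22.527037 − 23.615873) / 3 = 22.164092
R(2,1) = (4·22.251456 − 22.527037) / 3 = 22.159596
R(2,2) = 22.159596 + (22.159596 − 22.164092)/15 = 22.159296
(Column j=1 coincides with Simpson's rule on the same nodes.)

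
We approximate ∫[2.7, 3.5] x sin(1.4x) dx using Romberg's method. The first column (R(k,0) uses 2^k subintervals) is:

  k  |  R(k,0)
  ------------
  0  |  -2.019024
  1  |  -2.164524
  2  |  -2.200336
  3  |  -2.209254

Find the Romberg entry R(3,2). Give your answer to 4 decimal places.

Richardson extrapolation on the trapezoidal column (denominator 4−1=3):
R(2,1) = -2.200336 + (-2.200336 − (-2.164524))/3 = -2.212273
R(3,1) = -2.209254 + (-2.209254 − (-2.200336))/3 = -2.212227
R(3,2) = -2.212227 + (-2.212227 − (-2.212273))/15 = -2.212224

-2.2122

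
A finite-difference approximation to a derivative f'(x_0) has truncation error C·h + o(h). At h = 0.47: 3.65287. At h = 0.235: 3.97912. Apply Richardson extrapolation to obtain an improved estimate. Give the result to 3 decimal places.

The leading error scales as h; refining by a factor of 2 reduces it by 2^1 = 2.
Extrapolated value = (2·A(h/2) − A(h)) / (2 − 1)
= (2·3.97912 − 3.65287) / 1
= 4.30537 / 1 = 4.30537

4.305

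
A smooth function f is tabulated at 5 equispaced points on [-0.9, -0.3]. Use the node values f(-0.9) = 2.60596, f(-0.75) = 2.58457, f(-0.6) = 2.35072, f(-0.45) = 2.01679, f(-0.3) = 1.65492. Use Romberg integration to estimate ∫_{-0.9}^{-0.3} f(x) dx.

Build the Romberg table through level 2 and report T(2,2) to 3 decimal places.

T(0,0) (trapezoid, 1 panel, h=0.6000): 1.27826
T(1,0) (trapezoid, 2 panels, h=0.3000): 1.34435
T(2,0) (trapezoid, 4 panels, h=0.1500): 1.36238
T(1,1) = 1.34435 + (1.34435 − 1.27826)/3 = 1.36638
T(2,1) = 1.36238 + (1.36238 − 1.34435)/3 = 1.36839
T(2,2) = 1.36839 + (1.36839 − 1.36638)/15 = 1.36852

1.369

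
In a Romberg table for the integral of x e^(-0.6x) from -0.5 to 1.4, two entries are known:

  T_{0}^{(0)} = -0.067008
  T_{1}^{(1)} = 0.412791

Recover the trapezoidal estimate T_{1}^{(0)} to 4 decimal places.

0.2928

From T_{1}^{(1)} = (4·T_{1}^{(0)} − T_{0}^{(0)})/3, solve for T_{1}^{(0)}:
4·T_{1}^{(0)} = 3·0.412791 + (-0.067008) = 1.171365
T_{1}^{(0)} = 0.292841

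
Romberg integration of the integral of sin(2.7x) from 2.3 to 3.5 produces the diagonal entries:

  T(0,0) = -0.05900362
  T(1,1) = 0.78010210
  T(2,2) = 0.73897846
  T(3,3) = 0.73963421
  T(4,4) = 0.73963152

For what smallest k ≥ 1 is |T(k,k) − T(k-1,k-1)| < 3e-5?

k = 4

|T(1,1) − T(0,0)| = 0.83910572 ≥ 3e-5
|T(2,2) − T(1,1)| = 0.04112364 ≥ 3e-5
|T(3,3) − T(2,2)| = 0.00065575 ≥ 3e-5
|T(4,4) − T(3,3)| = 0.00000269 < 3e-5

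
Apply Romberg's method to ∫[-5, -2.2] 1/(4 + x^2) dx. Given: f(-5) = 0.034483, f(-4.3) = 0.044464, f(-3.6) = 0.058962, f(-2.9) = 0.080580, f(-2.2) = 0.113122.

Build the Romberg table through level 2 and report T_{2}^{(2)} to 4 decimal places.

T_{0}^{(0)} (trapezoid, 1 panel, h=2.8000): 0.206647
T_{1}^{(0)} (trapezoid, 2 panels, h=1.4000): 0.185870
T_{2}^{(0)} (trapezoid, 4 panels, h=0.7000): 0.180466
T_{1}^{(1)} = 0.185870 + (0.185870 − 0.206647)/3 = 0.178944
T_{2}^{(1)} = 0.180466 + (0.180466 − 0.185870)/3 = 0.178665
T_{2}^{(2)} = 0.178665 + (0.178665 − 0.178944)/15 = 0.178646

0.1786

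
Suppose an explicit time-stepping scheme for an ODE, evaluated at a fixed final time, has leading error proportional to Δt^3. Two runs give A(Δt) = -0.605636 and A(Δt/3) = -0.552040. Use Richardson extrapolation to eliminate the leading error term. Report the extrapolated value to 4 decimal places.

-0.5500

Extrapolated value = (27·A(Δt/3) − A(Δt)) / (27 − 1)
= (27·(-0.552040) − (-0.605636)) / 26
= -14.299444 / 26 = -0.549979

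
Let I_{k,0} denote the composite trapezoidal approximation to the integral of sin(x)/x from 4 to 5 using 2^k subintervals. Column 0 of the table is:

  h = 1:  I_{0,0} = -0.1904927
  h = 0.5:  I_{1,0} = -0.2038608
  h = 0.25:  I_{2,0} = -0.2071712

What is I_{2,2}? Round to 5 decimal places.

-0.20827

Richardson extrapolation on the trapezoidal column (denominator 4−1=3):
I_{1,1} = (4·(-0.2038608) − (-0.1904927)) / 3 = -0.2083168
I_{2,1} = (4·(-0.2071712) − (-0.2038608)) / 3 = -0.2082747
I_{2,2} = (16·(-0.2082747) − (-0.2083168)) / 15 = -0.2082719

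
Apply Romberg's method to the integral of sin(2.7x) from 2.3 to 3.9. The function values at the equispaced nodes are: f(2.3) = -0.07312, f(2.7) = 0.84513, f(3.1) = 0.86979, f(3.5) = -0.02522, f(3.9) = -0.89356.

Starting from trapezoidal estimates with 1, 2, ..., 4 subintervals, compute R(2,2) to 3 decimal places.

R(0,0) (trapezoid, 1 panel, h=1.6000): -0.77334
R(1,0) (trapezoid, 2 panels, h=0.8000): 0.30916
R(2,0) (trapezoid, 4 panels, h=0.4000): 0.48254
R(1,1) = 0.30916 + (0.30916 − (-0.77334))/3 = 0.66999
R(2,1) = 0.48254 + (0.48254 − 0.30916)/3 = 0.54033
R(2,2) = 0.54033 + (0.54033 − 0.66999)/15 = 0.53169

0.532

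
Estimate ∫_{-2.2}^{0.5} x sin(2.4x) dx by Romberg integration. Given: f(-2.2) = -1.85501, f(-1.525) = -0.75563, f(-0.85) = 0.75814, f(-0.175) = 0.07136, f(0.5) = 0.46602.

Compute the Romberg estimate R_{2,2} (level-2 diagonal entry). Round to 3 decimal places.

-0.676

R_{0,0} (trapezoid, 1 panel, h=2.7000): -1.87514
R_{1,0} (trapezoid, 2 panels, h=1.3500): 0.08592
R_{2,0} (trapezoid, 4 panels, h=0.6750): -0.41892
R_{1,1} = 0.08592 + (0.08592 − (-1.87514))/3 = 0.73961
R_{2,1} = -0.41892 + (-0.41892 − 0.08592)/3 = -0.58720
R_{2,2} = -0.58720 + (-0.58720 − 0.73961)/15 = -0.67565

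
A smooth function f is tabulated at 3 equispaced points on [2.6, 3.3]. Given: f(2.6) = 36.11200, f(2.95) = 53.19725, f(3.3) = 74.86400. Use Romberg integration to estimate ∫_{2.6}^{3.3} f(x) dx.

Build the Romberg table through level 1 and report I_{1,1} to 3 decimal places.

I_{0,0} (trapezoid, 1 panel, h=0.7000): 38.84160
I_{1,0} (trapezoid, 2 panels, h=0.3500): 38.03984
I_{1,1} = 38.03984 + (38.03984 − 38.84160)/3 = 37.77259

37.773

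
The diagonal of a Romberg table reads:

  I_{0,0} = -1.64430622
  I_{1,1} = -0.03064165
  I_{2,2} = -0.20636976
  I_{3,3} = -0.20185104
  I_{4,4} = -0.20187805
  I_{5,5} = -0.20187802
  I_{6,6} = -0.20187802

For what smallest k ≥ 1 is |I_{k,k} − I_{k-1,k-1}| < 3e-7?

|I_{1,1} − I_{0,0}| = 1.61366457 ≥ 3e-7
|I_{2,2} − I_{1,1}| = 0.17572811 ≥ 3e-7
|I_{3,3} − I_{2,2}| = 0.00451872 ≥ 3e-7
|I_{4,4} − I_{3,3}| = 0.00002701 ≥ 3e-7
|I_{5,5} − I_{4,4}| = 0.00000003 < 3e-7

k = 5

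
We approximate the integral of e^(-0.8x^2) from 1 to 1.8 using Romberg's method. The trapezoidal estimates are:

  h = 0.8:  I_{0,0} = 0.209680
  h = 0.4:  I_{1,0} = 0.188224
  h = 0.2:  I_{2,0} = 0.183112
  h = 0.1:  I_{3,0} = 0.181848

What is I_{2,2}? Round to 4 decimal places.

0.1814

I_{1,1} = 0.188224 + (0.188224 − 0.209680)/3 = 0.181072
I_{2,1} = 0.183112 + (0.183112 − 0.188224)/3 = 0.181408
I_{2,2} = 0.181408 + (0.181408 − 0.181072)/15 = 0.181430
(Column j=1 coincides with Simpson's rule on the same nodes.)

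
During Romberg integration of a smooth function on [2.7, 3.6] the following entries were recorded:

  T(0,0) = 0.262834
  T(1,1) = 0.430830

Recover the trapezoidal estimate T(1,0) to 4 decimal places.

From T(1,1) = (4·T(1,0) − T(0,0))/3, solve for T(1,0):
4·T(1,0) = 3·0.430830 + 0.262834 = 1.555324
T(1,0) = 0.388831

0.3888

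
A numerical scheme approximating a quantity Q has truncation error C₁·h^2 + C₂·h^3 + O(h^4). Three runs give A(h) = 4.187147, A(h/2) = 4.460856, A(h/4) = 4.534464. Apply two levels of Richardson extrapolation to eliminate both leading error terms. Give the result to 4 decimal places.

First eliminate the h^2 term (factor 2^2 = 4):
  B₁ = (4·4.460856 − 4.187147)/3 = 4.552092
  B₂ = (4·4.534464 − 4.460856)/3 = 4.559000
Then eliminate the h^3 term (factor 2^3 = 8):
  (8·4.559000 − 4.552092)/7 = 4.559987

4.5600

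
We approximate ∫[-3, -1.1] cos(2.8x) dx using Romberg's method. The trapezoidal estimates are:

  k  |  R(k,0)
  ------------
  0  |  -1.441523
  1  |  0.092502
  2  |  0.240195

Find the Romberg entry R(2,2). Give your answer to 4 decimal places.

0.2685

Richardson extrapolation on the trapezoidal column (denominator 4−1=3):
R(1,1) = 0.092502 + (0.092502 − (-1.441523))/3 = 0.603844
R(2,1) = 0.240195 + (0.240195 − 0.092502)/3 = 0.289426
R(2,2) = (16·0.289426 − 0.603844) / 15 = 0.268465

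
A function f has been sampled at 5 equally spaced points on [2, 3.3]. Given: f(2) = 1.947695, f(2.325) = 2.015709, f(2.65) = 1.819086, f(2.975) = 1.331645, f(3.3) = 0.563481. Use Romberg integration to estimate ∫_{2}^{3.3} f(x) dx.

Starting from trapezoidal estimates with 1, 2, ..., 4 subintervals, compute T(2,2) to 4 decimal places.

T(0,0) (trapezoid, 1 panel, h=1.3000): 1.632264
T(1,0) (trapezoid, 2 panels, h=0.6500): 1.998538
T(2,0) (trapezoid, 4 panels, h=0.3250): 2.087159
T(1,1) = 1.998538 + (1.998538 − 1.632264)/3 = 2.120629
T(2,1) = 2.087159 + (2.087159 − 1.998538)/3 = 2.116699
T(2,2) = 2.116699 + (2.116699 − 2.120629)/15 = 2.116437

2.1164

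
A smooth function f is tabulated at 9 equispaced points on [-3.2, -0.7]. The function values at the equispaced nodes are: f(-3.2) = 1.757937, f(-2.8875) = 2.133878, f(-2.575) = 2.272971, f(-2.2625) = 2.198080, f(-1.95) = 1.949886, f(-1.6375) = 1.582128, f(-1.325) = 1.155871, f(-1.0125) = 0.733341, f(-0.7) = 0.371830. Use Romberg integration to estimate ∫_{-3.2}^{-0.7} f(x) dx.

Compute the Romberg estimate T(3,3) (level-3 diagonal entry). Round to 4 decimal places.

4.1121

T(0,0) (trapezoid, 1 panel, h=2.5000): 2.662209
T(1,0) (trapezoid, 2 panels, h=1.2500): 3.768462
T(2,0) (trapezoid, 4 panels, h=0.6250): 4.027257
T(3,0) (trapezoid, 8 panels, h=0.3125): 4.090950
T(1,1) = 3.768462 + (3.768462 − 2.662209)/3 = 4.137213
T(2,1) = 4.027257 + (4.027257 − 3.768462)/3 = 4.113522
T(3,1) = 4.090950 + (4.090950 − 4.027257)/3 = 4.112181
T(2,2) = 4.113522 + (4.113522 − 4.137213)/15 = 4.111943
T(3,2) = 4.112181 + (4.112181 − 4.113522)/15 = 4.112092
T(3,3) = 4.112092 + (4.112092 − 4.111943)/63 = 4.112094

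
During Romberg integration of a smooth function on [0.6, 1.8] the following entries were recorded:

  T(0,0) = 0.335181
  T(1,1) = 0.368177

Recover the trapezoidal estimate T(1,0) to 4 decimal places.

From T(1,1) = (4·T(1,0) − T(0,0))/3, solve for T(1,0):
4·T(1,0) = 3·0.368177 + 0.335181 = 1.439712
T(1,0) = 0.359928

0.3599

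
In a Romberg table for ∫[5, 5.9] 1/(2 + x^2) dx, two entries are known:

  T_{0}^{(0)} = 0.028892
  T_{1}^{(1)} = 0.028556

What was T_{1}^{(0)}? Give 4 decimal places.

From T_{1}^{(1)} = (4·T_{1}^{(0)} − T_{0}^{(0)})/3, solve for T_{1}^{(0)}:
4·T_{1}^{(0)} = 3·0.028556 + 0.028892 = 0.114560
T_{1}^{(0)} = 0.028640

0.0286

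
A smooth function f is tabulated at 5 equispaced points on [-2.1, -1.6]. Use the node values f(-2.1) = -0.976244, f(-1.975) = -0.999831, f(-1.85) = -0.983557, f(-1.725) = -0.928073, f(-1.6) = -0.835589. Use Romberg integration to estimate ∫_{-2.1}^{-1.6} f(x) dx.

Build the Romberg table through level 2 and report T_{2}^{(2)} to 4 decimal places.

-0.4788

T_{0}^{(0)} (trapezoid, 1 panel, h=0.5000): -0.452958
T_{1}^{(0)} (trapezoid, 2 panels, h=0.2500): -0.472368
T_{2}^{(0)} (trapezoid, 4 panels, h=0.1250): -0.477172
T_{1}^{(1)} = -0.472368 + (-0.472368 − (-0.452958))/3 = -0.478838
T_{2}^{(1)} = -0.477172 + (-0.477172 − (-0.472368))/3 = -0.478773
T_{2}^{(2)} = -0.478773 + (-0.478773 − (-0.478838))/15 = -0.478769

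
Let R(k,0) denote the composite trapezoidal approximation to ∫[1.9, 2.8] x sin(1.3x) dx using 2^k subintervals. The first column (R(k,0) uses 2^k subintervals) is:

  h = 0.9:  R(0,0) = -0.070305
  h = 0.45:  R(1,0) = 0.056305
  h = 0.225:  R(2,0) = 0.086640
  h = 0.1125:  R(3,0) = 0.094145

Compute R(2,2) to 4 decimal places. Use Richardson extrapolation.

Richardson extrapolation on the trapezoidal column (denominator 4−1=3):
R(1,1) = 0.056305 + (0.056305 − (-0.070305))/3 = 0.098508
R(2,1) = (4·0.086640 − 0.056305) / 3 = 0.096752
R(2,2) = 0.096752 + (0.096752 − 0.098508)/15 = 0.096635

0.0966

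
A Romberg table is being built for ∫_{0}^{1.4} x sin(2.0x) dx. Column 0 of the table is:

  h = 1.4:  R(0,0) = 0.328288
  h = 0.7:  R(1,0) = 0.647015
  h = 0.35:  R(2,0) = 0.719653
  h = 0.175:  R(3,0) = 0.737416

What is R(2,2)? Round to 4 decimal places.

0.7432

Richardson extrapolation on the trapezoidal column (denominator 4−1=3):
R(1,1) = 0.647015 + (0.647015 − 0.328288)/3 = 0.753257
R(2,1) = 0.719653 + (0.719653 − 0.647015)/3 = 0.743866
R(2,2) = 0.743866 + (0.743866 − 0.753257)/15 = 0.743240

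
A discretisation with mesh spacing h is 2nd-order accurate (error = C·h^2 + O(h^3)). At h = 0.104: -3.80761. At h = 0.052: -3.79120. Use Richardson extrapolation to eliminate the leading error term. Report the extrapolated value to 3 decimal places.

The leading error scales as h^2; refining by a factor of 2 reduces it by 2^2 = 4.
Extrapolated value = (4·A(h/2) − A(h)) / (4 − 1)
= (4·(-3.79120) − (-3.80761)) / 3
= -11.35719 / 3 = -3.78573

-3.786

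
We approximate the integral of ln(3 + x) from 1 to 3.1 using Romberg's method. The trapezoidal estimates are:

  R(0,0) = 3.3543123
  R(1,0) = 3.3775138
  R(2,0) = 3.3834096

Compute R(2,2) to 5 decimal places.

R(1,1) = 3.3775138 + (3.3775138 − 3.3543123)/3 = 3.3852476
R(2,1) = 3.3834096 + (3.3834096 − 3.3775138)/3 = 3.3853749
R(2,2) = (16·3.3853749 − 3.3852476) / 15 = 3.3853834

3.38538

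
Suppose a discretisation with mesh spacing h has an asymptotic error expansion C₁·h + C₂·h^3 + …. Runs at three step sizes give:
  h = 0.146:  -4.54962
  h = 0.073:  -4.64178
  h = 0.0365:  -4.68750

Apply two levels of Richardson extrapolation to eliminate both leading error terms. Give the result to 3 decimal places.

-4.733

First eliminate the h term (factor 2^1 = 2):
  B₁ = (2·(-4.64178) − (-4.54962))/1 = -4.73394
  B₂ = (2·(-4.68750) − (-4.64178))/1 = -4.73322
Then eliminate the h^3 term (factor 2^3 = 8):
  (8·(-4.73322) − (-4.73394))/7 = -4.73312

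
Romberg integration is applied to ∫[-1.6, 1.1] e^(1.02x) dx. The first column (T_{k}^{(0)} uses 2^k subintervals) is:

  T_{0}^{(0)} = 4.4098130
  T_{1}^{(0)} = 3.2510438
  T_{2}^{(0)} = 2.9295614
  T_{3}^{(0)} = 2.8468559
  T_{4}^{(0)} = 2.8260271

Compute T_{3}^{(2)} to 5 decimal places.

2.81908

T_{2}^{(1)} = 2.9295614 + (2.9295614 − 3.2510438)/3 = 2.8224006
T_{3}^{(1)} = (4·2.8468559 − 2.9295614) / 3 = 2.8192874
T_{3}^{(2)} = 2.8192874 + (2.8192874 − 2.8224006)/15 = 2.8190799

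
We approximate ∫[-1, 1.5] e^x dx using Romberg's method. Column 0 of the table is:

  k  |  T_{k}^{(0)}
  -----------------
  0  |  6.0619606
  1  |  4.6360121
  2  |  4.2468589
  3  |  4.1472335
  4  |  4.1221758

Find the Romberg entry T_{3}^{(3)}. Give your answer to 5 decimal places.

4.11381

T_{1}^{(1)} = 4.6360121 + (4.6360121 − 6.0619606)/3 = 4.1606959
T_{2}^{(1)} = (4·4.2468589 − 4.6360121) / 3 = 4.1171412
T_{3}^{(1)} = 4.1472335 + (4.1472335 − 4.2468589)/3 = 4.1140250
T_{2}^{(2)} = 4.1171412 + (4.1171412 − 4.1606959)/15 = 4.1142376
T_{3}^{(2)} = 4.1140250 + (4.1140250 − 4.1171412)/15 = 4.1138173
T_{3}^{(3)} = (64·4.1138173 − 4.1142376) / 63 = 4.1138106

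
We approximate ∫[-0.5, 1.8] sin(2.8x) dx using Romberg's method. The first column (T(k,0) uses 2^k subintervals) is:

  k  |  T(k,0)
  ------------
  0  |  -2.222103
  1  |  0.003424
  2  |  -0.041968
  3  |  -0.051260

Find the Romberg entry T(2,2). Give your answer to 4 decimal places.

-0.1106

Richardson extrapolation on the trapezoidal column (denominator 4−1=3):
T(1,1) = 0.003424 + (0.003424 − (-2.222103))/3 = 0.745266
T(2,1) = -0.041968 + (-0.041968 − 0.003424)/3 = -0.057099
T(2,2) = (16·(-0.057099) − 0.745266) / 15 = -0.110590
(Column j=1 coincides with Simpson's rule on the same nodes.)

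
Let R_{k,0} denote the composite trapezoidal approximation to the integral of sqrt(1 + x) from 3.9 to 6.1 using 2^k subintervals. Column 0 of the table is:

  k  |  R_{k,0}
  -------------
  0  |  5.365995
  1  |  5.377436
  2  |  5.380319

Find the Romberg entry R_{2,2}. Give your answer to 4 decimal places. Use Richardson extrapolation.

5.3813

Richardson extrapolation on the trapezoidal column (denominator 4−1=3):
R_{1,1} = (4·5.377436 − 5.365995) / 3 = 5.381250
R_{2,1} = (4·5.380319 − 5.377436) / 3 = 5.381280
R_{2,2} = (16·5.381280 − 5.381250) / 15 = 5.381282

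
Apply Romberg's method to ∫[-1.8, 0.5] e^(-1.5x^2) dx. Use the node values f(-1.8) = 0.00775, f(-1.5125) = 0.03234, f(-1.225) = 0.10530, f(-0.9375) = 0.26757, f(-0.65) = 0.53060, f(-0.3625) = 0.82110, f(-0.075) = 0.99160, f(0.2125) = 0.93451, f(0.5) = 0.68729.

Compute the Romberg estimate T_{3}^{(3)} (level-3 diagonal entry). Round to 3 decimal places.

T_{0}^{(0)} (trapezoid, 1 panel, h=2.3000): 0.79930
T_{1}^{(0)} (trapezoid, 2 panels, h=1.1500): 1.00984
T_{2}^{(0)} (trapezoid, 4 panels, h=0.5750): 1.13564
T_{3}^{(0)} (trapezoid, 8 panels, h=0.2875): 1.15878
T_{1}^{(1)} = 1.00984 + (1.00984 − 0.79930)/3 = 1.08002
T_{2}^{(1)} = 1.13564 + (1.13564 − 1.00984)/3 = 1.17757
T_{3}^{(1)} = 1.15878 + (1.15878 − 1.13564)/3 = 1.16649
T_{2}^{(2)} = 1.17757 + (1.17757 − 1.08002)/15 = 1.18407
T_{3}^{(2)} = 1.16649 + (1.16649 − 1.17757)/15 = 1.16575
T_{3}^{(3)} = 1.16575 + (1.16575 − 1.18407)/63 = 1.16546

1.165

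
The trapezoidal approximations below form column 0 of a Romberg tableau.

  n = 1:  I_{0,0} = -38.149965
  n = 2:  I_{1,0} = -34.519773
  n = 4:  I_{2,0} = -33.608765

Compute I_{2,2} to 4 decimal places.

Richardson extrapolation on the trapezoidal column (denominator 4−1=3):
I_{1,1} = -34.519773 + (-34.519773 − (-38.149965))/3 = -33.309709
I_{2,1} = (4·(-33.608765) − (-34.519773)) / 3 = -33.305096
I_{2,2} = -33.305096 + (-33.305096 − (-33.309709))/15 = -33.304788
(Column j=1 coincides with Simpson's rule on the same nodes.)

-33.3048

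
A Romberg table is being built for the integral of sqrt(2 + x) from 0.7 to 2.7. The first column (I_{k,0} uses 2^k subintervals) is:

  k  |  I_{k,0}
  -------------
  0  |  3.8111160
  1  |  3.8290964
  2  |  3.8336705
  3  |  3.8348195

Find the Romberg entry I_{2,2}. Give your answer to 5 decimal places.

3.83520

Richardson extrapolation on the trapezoidal column (denominator 4−1=3):
I_{1,1} = (4·3.8290964 − 3.8111160) / 3 = 3.8350899
I_{2,1} = 3.8336705 + (3.8336705 − 3.8290964)/3 = 3.8351952
I_{2,2} = 3.8351952 + (3.8351952 − 3.8350899)/15 = 3.8352022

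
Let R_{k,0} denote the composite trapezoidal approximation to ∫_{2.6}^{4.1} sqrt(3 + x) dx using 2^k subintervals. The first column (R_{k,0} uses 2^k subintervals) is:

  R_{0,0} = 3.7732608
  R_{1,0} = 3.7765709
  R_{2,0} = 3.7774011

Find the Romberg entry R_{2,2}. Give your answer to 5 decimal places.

3.77768

Richardson extrapolation on the trapezoidal column (denominator 4−1=3):
R_{1,1} = (4·3.7765709 − 3.7732608) / 3 = 3.7776743
R_{2,1} = 3.7774011 + (3.7774011 − 3.7765709)/3 = 3.7776778
R_{2,2} = (16·3.7776778 − 3.7776743) / 15 = 3.7776780
(Column j=1 coincides with Simpson's rule on the same nodes.)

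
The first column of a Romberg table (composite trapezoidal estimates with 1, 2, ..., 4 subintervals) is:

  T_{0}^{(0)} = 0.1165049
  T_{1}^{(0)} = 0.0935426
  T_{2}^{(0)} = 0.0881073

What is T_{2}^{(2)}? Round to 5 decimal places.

0.08632

Richardson extrapolation on the trapezoidal column (denominator 4−1=3):
T_{1}^{(1)} = 0.0935426 + (0.0935426 − 0.1165049)/3 = 0.0858885
T_{2}^{(1)} = 0.0881073 + (0.0881073 − 0.0935426)/3 = 0.0862955
T_{2}^{(2)} = 0.0862955 + (0.0862955 − 0.0858885)/15 = 0.0863226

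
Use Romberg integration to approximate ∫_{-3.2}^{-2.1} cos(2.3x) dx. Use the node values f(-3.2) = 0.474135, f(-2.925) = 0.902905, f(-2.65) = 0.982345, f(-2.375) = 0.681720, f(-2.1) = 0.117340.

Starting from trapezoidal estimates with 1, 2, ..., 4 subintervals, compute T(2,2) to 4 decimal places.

0.8144

T(0,0) (trapezoid, 1 panel, h=1.1000): 0.325311
T(1,0) (trapezoid, 2 panels, h=0.5500): 0.702945
T(2,0) (trapezoid, 4 panels, h=0.2750): 0.787245
T(1,1) = 0.702945 + (0.702945 − 0.325311)/3 = 0.828823
T(2,1) = 0.787245 + (0.787245 − 0.702945)/3 = 0.815345
T(2,2) = 0.815345 + (0.815345 − 0.828823)/15 = 0.814446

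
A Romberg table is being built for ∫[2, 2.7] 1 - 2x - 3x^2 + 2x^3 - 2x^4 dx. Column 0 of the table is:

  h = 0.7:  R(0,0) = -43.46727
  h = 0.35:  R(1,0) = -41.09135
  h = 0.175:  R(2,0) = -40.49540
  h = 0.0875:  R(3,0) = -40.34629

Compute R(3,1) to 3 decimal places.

R(3,1) = -40.34629 + (-40.34629 − (-40.49540))/3 = -40.29659

-40.297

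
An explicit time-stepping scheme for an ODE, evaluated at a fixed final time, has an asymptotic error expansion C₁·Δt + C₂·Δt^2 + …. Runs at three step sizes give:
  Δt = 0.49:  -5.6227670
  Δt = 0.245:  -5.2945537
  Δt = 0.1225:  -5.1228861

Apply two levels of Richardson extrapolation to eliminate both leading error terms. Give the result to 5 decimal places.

-4.94618

First eliminate the Δt term (factor 2^1 = 2):
  B₁ = (2·(-5.2945537) − (-5.6227670))/1 = -4.9663404
  B₂ = (2·(-5.1228861) − (-5.2945537))/1 = -4.9512185
Then eliminate the Δt^2 term (factor 2^2 = 4):
  (4·(-4.9512185) − (-4.9663404))/3 = -4.9461779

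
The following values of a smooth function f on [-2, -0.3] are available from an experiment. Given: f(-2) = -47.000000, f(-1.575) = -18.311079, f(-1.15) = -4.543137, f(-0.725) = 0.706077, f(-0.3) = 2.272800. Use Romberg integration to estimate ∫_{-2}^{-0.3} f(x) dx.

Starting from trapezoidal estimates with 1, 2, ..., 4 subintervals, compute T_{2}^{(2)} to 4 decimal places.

-17.5850

T_{0}^{(0)} (trapezoid, 1 panel, h=1.7000): -38.018120
T_{1}^{(0)} (trapezoid, 2 panels, h=0.8500): -22.870726
T_{2}^{(0)} (trapezoid, 4 panels, h=0.4250): -18.917489
T_{1}^{(1)} = -22.870726 + (-22.870726 − (-38.018120))/3 = -17.821595
T_{2}^{(1)} = -18.917489 + (-18.917489 − (-22.870726))/3 = -17.599743
T_{2}^{(2)} = -17.599743 + (-17.599743 − (-17.821595))/15 = -17.584953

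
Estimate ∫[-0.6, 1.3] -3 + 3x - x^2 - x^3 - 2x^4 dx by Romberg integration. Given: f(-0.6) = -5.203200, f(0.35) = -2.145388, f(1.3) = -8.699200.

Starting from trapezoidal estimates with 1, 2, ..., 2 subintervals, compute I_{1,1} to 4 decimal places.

I_{0,0} (trapezoid, 1 panel, h=1.9000): -13.207280
I_{1,0} (trapezoid, 2 panels, h=0.9500): -8.641759
I_{1,1} = -8.641759 + (-8.641759 − (-13.207280))/3 = -7.119919

-7.1199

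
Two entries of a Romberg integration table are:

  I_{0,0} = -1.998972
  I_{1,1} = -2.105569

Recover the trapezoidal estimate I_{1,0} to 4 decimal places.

-2.0789

From I_{1,1} = (4·I_{1,0} − I_{0,0})/3, solve for I_{1,0}:
4·I_{1,0} = 3·(-2.105569) + (-1.998972) = -8.315679
I_{1,0} = -2.078920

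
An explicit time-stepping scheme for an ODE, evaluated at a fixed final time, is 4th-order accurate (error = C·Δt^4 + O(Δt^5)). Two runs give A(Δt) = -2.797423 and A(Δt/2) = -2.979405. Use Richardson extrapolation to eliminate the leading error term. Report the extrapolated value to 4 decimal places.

-2.9915

The leading error scales as Δt^4; refining by a factor of 2 reduces it by 2^4 = 16.
Extrapolated value = (16·A(Δt/2) − A(Δt)) / (16 − 1)
= (16·(-2.979405) − (-2.797423)) / 15
= -44.873057 / 15 = -2.991537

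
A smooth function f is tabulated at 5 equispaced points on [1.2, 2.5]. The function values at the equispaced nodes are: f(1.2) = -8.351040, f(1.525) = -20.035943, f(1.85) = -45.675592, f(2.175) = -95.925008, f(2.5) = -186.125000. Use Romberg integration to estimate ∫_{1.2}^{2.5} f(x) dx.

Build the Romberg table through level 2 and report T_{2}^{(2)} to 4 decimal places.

T_{0}^{(0)} (trapezoid, 1 panel, h=1.3000): -126.409426
T_{1}^{(0)} (trapezoid, 2 panels, h=0.6500): -92.893848
T_{2}^{(0)} (trapezoid, 4 panels, h=0.3250): -84.134233
T_{1}^{(1)} = -92.893848 + (-92.893848 − (-126.409426))/3 = -81.721989
T_{2}^{(1)} = -84.134233 + (-84.134233 − (-92.893848))/3 = -81.214361
T_{2}^{(2)} = -81.214361 + (-81.214361 − (-81.721989))/15 = -81.180519

-81.1805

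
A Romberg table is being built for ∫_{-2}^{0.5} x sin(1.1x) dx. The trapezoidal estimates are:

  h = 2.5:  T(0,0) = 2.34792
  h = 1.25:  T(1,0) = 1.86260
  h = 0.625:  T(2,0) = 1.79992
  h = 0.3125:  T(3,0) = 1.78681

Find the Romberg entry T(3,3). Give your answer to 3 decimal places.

1.783

Richardson extrapolation on the trapezoidal column (denominator 4−1=3):
T(1,1) = (4·1.86260 − 2.34792) / 3 = 1.70083
T(2,1) = (4·1.79992 − 1.86260) / 3 = 1.77903
T(3,1) = 1.78681 + (1.78681 − 1.79992)/3 = 1.78244
T(2,2) = (16·1.77903 − 1.70083) / 15 = 1.78424
T(3,2) = (16·1.78244 − 1.77903) / 15 = 1.78267
T(3,3) = (64·1.78267 − 1.78424) / 63 = 1.78265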